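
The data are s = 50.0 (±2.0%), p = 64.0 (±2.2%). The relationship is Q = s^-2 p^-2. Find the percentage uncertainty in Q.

Each factor contributes (exponent × relative error)² to (δQ/Q)²:
  (-2·δs/s)² = (-2×0.0200)² = 0.00160;  (-2·δp/p)² = (-2×0.0220)² = 0.00194
δQ/Q = √(0.00354) = 0.0595

5.95%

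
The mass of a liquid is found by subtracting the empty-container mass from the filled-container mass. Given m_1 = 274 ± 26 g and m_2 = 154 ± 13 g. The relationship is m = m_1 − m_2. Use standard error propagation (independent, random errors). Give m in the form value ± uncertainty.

m is a linear combination, so absolute uncertainties add in quadrature:
  (δm_1)² = 676;  (δm_2)² = 169
δm = √(845) = 29.1 g
m = 120 g.

120 ± 29.1 g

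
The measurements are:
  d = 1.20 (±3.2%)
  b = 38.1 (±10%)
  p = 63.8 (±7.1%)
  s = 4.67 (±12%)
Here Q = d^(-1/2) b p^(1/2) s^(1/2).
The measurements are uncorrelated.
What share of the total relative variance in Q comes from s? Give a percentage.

23.8%

(δQ/Q)² = (−½·δd/d)² + (1·δb/b)² + (½·δp/p)² + (½·δs/s)²
  d term: (-0.5×0.0320)² = 0.000256
  b term: (1×0.100)² = 0.0100
  p term: (0.5×0.0710)² = 0.00126
  s term: (0.5×0.120)² = 0.00360
Total = 0.0151. Share from s = 0.00360/0.0151 = 0.238.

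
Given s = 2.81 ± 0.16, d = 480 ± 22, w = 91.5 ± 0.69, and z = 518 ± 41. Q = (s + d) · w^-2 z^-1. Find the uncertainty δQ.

1.03e-05

Let u = s + d = 483. δu = √(δs² + δd²) = √(0.0256 + 484) = 22.0, so δu/u = 0.0456.
Q is then a monomial in u, w, z:
δQ/Q = √((δu/u)² + (-2·δw/w)² + (-1·δz/z)²) = √(0.00208 + 0.000227 + 0.00626) = 0.0926
Q = 0.000111, so δQ = 0.0926 × 0.000111 = 1.03e-05.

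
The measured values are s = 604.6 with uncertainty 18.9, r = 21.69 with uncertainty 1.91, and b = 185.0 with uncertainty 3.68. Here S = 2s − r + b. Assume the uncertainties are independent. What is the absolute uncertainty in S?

Sums and differences: (δS)² = Σ (cᵢ δxᵢ)².
  (2·δs)² = 1430;  (δr)² = 3.65;  (δb)² = 13.5
δS = √(1450) = 38.0

38.0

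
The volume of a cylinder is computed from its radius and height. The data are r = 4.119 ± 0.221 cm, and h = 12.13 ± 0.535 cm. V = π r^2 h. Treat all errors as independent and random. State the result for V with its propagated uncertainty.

Each factor contributes (exponent × relative error)² to (δV/V)²:
  (2·δr/r)² = (2×0.0537)² = 0.0115;  (1·δh/h)² = (1×0.0441)² = 0.00195
δV/V = √(0.0135) = 0.116
V = 646.5 cm^3, so δV = 0.116 × 646.5 = 75.0 cm^3.

646.5 ± 75.0 cm^3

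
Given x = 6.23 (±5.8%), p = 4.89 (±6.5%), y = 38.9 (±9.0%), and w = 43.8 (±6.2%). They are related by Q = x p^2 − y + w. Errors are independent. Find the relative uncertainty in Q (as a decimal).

Let h = x·p^2 = 149. δh/h = √((1·δx/x)² + (2·δp/p)²) = √(0.00336 + 0.0169) = 0.142, so δh = 21.2.
Q = h − y + w: δQ = √(δh² + δy² + δw²) = √(450 + 12.3 + 7.37) = 21.7
Q = 154, so δQ/Q = 21.7/154 = 0.141.

0.141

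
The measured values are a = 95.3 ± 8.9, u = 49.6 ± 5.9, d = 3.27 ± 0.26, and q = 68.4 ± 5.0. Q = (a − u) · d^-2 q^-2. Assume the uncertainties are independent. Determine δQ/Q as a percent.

31.8%

Let w = a − u = 45.7. δw = √(δa² + δu²) = √(79.2 + 34.8) = 10.7, so δw/w = 0.234.
Q is then a monomial in w, d, q:
δQ/Q = √((δw/w)² + (-2·δd/d)² + (-2·δq/q)²) = √(0.0546 + 0.0253 + 0.0214) = 0.318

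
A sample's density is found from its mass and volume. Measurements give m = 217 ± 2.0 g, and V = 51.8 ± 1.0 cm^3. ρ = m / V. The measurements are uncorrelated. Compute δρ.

0.0896 g/cm^3

Each factor contributes (exponent × relative error)² to (δρ/ρ)²:
  (1·δm/m)² = (1×0.00922)² = 8.49e-05;  (-1·δV/V)² = (-1×0.0193)² = 0.000373
δρ/ρ = √(0.000458) = 0.0214
ρ = 4.19 g/cm^3, so δρ = 0.0214 × 4.19 = 0.0896 g/cm^3.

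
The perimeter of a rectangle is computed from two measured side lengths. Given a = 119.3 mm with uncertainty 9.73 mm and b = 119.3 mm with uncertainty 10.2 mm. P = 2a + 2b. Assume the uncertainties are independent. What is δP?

Sums and differences: (δP)² = Σ (cᵢ δxᵢ)².
  (2·δa)² = 379;  (2·δb)² = 416
δP = √(795) = 28.2 mm

28.2 mm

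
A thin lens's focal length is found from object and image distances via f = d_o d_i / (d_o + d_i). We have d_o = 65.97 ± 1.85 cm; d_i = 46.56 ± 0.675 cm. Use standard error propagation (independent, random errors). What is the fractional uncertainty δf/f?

0.0144

∂f/∂d_o = (d_i/(d_o+d_i))² = 0.171;  ∂f/∂d_i = (d_o/(d_o+d_i))² = 0.344
δf = √((∂f/∂d_o · δd_o)² + (∂f/∂d_i · δd_i)²) = √(0.100 + 0.0538) = 0.393 cm
f = 27.30 cm, so δf/f = 0.393/27.30 = 0.0144.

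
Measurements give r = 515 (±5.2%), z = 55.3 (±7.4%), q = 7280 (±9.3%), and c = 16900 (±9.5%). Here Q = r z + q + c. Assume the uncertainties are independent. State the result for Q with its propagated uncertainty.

52700 ± 3110

Let p = r·z = 28500. δp/p = √((1·δr/r)² + (1·δz/z)²) = √(0.00270 + 0.00548) = 0.0904, so δp = 2580.
Q = p + q + c: δQ = √(δp² + δq² + δc²) = √(6.63e+06 + 4.58e+05 + 2.58e+06) = 3110
Q = 52700.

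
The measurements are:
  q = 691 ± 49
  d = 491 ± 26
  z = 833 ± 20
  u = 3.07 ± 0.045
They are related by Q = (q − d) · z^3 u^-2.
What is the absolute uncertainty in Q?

Let w = q − d = 200. δw = √(δq² + δd²) = √(2400 + 676) = 55.5, so δw/w = 0.277.
Q is then a monomial in w, z, u:
δQ/Q = √((δw/w)² + (3·δz/z)² + (-2·δu/u)²) = √(0.0769 + 0.00519 + 0.000859) = 0.288
Q = 1.23e+10, so δQ = 0.288 × 1.23e+10 = 3.53e+09.

3.53e+09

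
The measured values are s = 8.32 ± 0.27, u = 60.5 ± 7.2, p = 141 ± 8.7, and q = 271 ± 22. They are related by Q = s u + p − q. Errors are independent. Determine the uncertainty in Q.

66.4

Let w = s·u = 503. δw/w = √((1·δs/s)² + (1·δu/u)²) = √(0.00105 + 0.0142) = 0.123, so δw = 62.1.
Q = w + p − q: δQ = √(δw² + δp² + δq²) = √(3860 + 75.7 + 484) = 66.4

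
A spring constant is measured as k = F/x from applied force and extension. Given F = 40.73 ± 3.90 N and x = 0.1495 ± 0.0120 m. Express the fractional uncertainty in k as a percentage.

12.5%

Each factor contributes (exponent × relative error)² to (δk/k)²:
  (1·δF/F)² = (1×0.0958)² = 0.00917;  (-1·δx/x)² = (-1×0.0803)² = 0.00644
δk/k = √(0.0156) = 0.125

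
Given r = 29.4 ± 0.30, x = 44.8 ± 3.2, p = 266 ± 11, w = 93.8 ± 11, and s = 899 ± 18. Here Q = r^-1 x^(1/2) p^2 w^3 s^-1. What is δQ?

5.38e+06

For a monomial Q ∝ r^-1, x^(1/2), p^2, w^3, s^-1, fractional errors add in quadrature:
  (-1·δr/r)² = (-1×0.0102)² = 0.000104;  (½·δx/x)² = (0.5×0.0714)² = 0.00128;  (2·δp/p)² = (2×0.0414)² = 0.00684;  (3·δw/w)² = (3×0.117)² = 0.124;  (-1·δs/s)² = (-1×0.0200)² = 0.000401
δQ/Q = √(0.132) = 0.364
Q = 1.48e+07, so δQ = 0.364 × 1.48e+07 = 5.38e+06.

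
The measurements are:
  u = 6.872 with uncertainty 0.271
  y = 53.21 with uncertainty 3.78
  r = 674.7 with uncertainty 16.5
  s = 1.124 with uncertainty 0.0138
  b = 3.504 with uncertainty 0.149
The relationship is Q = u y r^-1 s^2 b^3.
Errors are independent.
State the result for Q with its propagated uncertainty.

29.46 ± 4.57

Products/powers → add relative errors in quadrature, weighted by exponent:
  (1·δu/u)² = (1×0.0394)² = 0.00156;  (1·δy/y)² = (1×0.0710)² = 0.00505;  (-1·δr/r)² = (-1×0.0245)² = 0.000598;  (2·δs/s)² = (2×0.0123)² = 0.000603;  (3·δb/b)² = (3×0.0425)² = 0.0163
δQ/Q = √(0.0241) = 0.155
Q = 29.46, so δQ = 0.155 × 29.46 = 4.57.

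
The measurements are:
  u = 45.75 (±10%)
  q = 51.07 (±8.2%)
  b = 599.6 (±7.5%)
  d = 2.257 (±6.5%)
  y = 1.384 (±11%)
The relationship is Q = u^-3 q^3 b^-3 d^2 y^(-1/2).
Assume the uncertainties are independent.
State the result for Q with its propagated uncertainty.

(2.794 ± 1.31) × 10^-8

Q is a product of powers, so relative uncertainties combine in quadrature:
  (-3·δu/u)² = (-3×0.100)² = 0.0900;  (3·δq/q)² = (3×0.0820)² = 0.0605;  (-3·δb/b)² = (-3×0.0750)² = 0.0506;  (2·δd/d)² = (2×0.0650)² = 0.0169;  (−½·δy/y)² = (-0.5×0.110)² = 0.00302
δQ/Q = √(0.221) = 0.470
Q = 2.794e-08, so δQ = 0.470 × 2.794e-08 = 1.31e-08.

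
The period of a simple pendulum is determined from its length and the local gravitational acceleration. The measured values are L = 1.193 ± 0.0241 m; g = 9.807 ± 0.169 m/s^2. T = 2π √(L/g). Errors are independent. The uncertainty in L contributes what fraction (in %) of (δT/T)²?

57.9%

(δT/T)² = (½·δL/L)² + (−½·δg/g)²
  L term: (0.5×0.0202)² = 0.000102
  g term: (-0.5×0.0172)² = 7.42e-05
Total = 0.000176. Share from L = 0.000102/0.000176 = 0.579.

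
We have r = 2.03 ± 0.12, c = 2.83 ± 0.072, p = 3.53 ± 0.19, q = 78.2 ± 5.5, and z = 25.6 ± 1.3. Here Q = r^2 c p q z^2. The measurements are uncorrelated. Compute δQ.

Each factor contributes (exponent × relative error)² to (δQ/Q)²:
  (2·δr/r)² = (2×0.0591)² = 0.0140;  (1·δc/c)² = (1×0.0254)² = 0.000647;  (1·δp/p)² = (1×0.0538)² = 0.00290;  (1·δq/q)² = (1×0.0703)² = 0.00495;  (2·δz/z)² = (2×0.0508)² = 0.0103
δQ/Q = √(0.0328) = 0.181
Q = 2.11e+06, so δQ = 0.181 × 2.11e+06 = 3.82e+05.

3.82e+05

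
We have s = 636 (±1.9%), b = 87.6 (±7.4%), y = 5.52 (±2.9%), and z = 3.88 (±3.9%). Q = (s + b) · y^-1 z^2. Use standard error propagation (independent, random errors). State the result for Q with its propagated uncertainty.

1970 ± 168

Let u = s + b = 724. δu = √(δs² + δb²) = √(146 + 42.0) = 13.7, so δu/u = 0.0190.
Q is then a monomial in u, y, z:
δQ/Q = √((δu/u)² + (-1·δy/y)² + (2·δz/z)²) = √(0.000359 + 0.000841 + 0.00608) = 0.0853
Q = 1970, so δQ = 0.0853 × 1970 = 168.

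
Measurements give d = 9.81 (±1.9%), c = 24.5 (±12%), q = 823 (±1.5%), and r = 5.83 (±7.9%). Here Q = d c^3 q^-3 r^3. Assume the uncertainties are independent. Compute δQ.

0.0222

Each factor contributes (exponent × relative error)² to (δQ/Q)²:
  (1·δd/d)² = (1×0.0190)² = 0.000361;  (3·δc/c)² = (3×0.120)² = 0.130;  (-3·δq/q)² = (-3×0.0150)² = 0.00202;  (3·δr/r)² = (3×0.0790)² = 0.0562
δQ/Q = √(0.188) = 0.434
Q = 0.0513, so δQ = 0.434 × 0.0513 = 0.0222.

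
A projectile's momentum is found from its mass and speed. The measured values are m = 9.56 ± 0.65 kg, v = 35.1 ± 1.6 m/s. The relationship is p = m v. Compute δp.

27.5 kg·m/s

For a monomial p ∝ m, v, fractional errors add in quadrature:
  (1·δm/m)² = (1×0.0680)² = 0.00462;  (1·δv/v)² = (1×0.0456)² = 0.00208
δp/p = √(0.00670) = 0.0819
p = 336 kg·m/s, so δp = 0.0819 × 336 = 27.5 kg·m/s.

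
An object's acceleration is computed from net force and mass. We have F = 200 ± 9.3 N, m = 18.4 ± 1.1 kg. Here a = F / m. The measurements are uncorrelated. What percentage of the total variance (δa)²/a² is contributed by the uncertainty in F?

37.7%

(δa/a)² = (1·δF/F)² + (-1·δm/m)²
  F term: (1×0.0465)² = 0.00216
  m term: (-1×0.0598)² = 0.00357
Total = 0.00574. Share from F = 0.00216/0.00574 = 0.377.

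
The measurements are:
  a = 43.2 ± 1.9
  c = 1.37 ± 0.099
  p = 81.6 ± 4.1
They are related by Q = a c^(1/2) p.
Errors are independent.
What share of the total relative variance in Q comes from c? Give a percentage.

22.6%

(δQ/Q)² = (1·δa/a)² + (½·δc/c)² + (1·δp/p)²
  a term: (1×0.0440)² = 0.00193
  c term: (0.5×0.0723)² = 0.00131
  p term: (1×0.0502)² = 0.00252
Total = 0.00576. Share from c = 0.00131/0.00576 = 0.226.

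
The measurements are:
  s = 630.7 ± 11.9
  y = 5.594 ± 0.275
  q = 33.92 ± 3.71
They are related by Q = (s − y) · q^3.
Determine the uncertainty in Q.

8.02e+06

Let u = s − y = 625.1. δu = √(δs² + δy²) = √(142 + 0.0756) = 11.9, so δu/u = 0.0190.
Q is then a monomial in u, q:
δQ/Q = √((δu/u)² + (3·δq/q)²) = √(0.000363 + 0.108) = 0.329
Q = 2.44e+07, so δQ = 0.329 × 2.44e+07 = 8.02e+06.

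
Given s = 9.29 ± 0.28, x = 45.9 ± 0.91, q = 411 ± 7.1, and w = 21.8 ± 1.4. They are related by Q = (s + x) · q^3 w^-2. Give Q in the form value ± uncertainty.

(8.06 ± 1.13) × 10^6

Let u = s + x = 55.2. δu = √(δs² + δx²) = √(0.0784 + 0.828) = 0.952, so δu/u = 0.0173.
Q is then a monomial in u, q, w:
δQ/Q = √((δu/u)² + (3·δq/q)² + (-2·δw/w)²) = √(0.000298 + 0.00269 + 0.0165) = 0.140
Q = 8.06e+06, so δQ = 0.140 × 8.06e+06 = 1.13e+06.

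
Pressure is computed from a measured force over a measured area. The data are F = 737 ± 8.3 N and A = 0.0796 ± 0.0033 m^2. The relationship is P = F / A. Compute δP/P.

0.0430

Relative error in a monomial: (δP/P)² = Σ (nᵢ · δxᵢ/xᵢ)².
  (1·δF/F)² = (1×0.0113)² = 0.000127;  (-1·δA/A)² = (-1×0.0415)² = 0.00172
δP/P = √(0.00185) = 0.0430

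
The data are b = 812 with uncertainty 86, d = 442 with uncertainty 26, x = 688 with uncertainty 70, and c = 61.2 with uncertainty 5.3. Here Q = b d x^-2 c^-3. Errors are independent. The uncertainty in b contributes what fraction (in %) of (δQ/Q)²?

(δQ/Q)² = (1·δb/b)² + (1·δd/d)² + (-2·δx/x)² + (-3·δc/c)²
  b term: (1×0.106)² = 0.0112
  d term: (1×0.0588)² = 0.00346
  x term: (-2×0.102)² = 0.0414
  c term: (-3×0.0866)² = 0.0675
Total = 0.124. Share from b = 0.0112/0.124 = 0.0908.

9.08%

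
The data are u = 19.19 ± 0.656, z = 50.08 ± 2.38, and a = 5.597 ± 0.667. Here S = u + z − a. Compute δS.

S is a linear combination, so absolute uncertainties add in quadrature:
  (δu)² = 0.430;  (δz)² = 5.66;  (δa)² = 0.445
δS = √(6.54) = 2.56

2.56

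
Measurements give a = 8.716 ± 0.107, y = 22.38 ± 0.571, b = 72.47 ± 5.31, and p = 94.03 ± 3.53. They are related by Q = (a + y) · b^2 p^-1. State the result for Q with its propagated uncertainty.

Let u = a + y = 31.10. δu = √(δa² + δy²) = √(0.0114 + 0.326) = 0.581, so δu/u = 0.0187.
Q is then a monomial in u, b, p:
δQ/Q = √((δu/u)² + (2·δb/b)² + (-1·δp/p)²) = √(0.000349 + 0.0215 + 0.00141) = 0.152
Q = 1737, so δQ = 0.152 × 1737 = 265.

1737 ± 265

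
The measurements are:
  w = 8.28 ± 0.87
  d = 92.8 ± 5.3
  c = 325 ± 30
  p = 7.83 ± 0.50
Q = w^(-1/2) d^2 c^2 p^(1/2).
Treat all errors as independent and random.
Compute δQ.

Relative error in a monomial: (δQ/Q)² = Σ (nᵢ · δxᵢ/xᵢ)².
  (−½·δw/w)² = (-0.5×0.105)² = 0.00276;  (2·δd/d)² = (2×0.0571)² = 0.0130;  (2·δc/c)² = (2×0.0923)² = 0.0341;  (½·δp/p)² = (0.5×0.0639)² = 0.00102
δQ/Q = √(0.0509) = 0.226
Q = 8.85e+08, so δQ = 0.226 × 8.85e+08 = 2e+08.

2e+08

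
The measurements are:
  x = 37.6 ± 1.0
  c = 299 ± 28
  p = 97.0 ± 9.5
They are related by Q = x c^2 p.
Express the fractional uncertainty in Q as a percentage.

21.3%

Since Q is a product/quotient, work with relative uncertainties:
  (1·δx/x)² = (1×0.0266)² = 0.000707;  (2·δc/c)² = (2×0.0936)² = 0.0351;  (1·δp/p)² = (1×0.0979)² = 0.00959
δQ/Q = √(0.0454) = 0.213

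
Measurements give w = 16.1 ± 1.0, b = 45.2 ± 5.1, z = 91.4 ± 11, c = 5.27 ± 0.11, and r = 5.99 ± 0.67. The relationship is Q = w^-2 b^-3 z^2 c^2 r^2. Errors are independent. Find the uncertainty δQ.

Each factor contributes (exponent × relative error)² to (δQ/Q)²:
  (-2·δw/w)² = (-2×0.0621)² = 0.0154;  (-3·δb/b)² = (-3×0.113)² = 0.115;  (2·δz/z)² = (2×0.120)² = 0.0579;  (2·δc/c)² = (2×0.0209)² = 0.00174;  (2·δr/r)² = (2×0.112)² = 0.0500
δQ/Q = √(0.240) = 0.490
Q = 0.348, so δQ = 0.490 × 0.348 = 0.170.

0.170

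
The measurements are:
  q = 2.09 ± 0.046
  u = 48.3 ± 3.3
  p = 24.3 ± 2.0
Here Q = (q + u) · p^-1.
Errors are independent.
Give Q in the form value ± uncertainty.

2.07 ± 0.218

Let w = q + u = 50.4. δw = √(δq² + δu²) = √(0.00212 + 10.9) = 3.30, so δw/w = 0.0655.
Q is then a monomial in w, p:
δQ/Q = √((δw/w)² + (-1·δp/p)²) = √(0.00429 + 0.00677) = 0.105
Q = 2.07, so δQ = 0.105 × 2.07 = 0.218.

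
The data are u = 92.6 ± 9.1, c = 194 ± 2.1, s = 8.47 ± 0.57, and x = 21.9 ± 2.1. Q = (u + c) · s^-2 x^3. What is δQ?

13400

Let w = u + c = 287. δw = √(δu² + δc²) = √(82.8 + 4.41) = 9.34, so δw/w = 0.0326.
Q is then a monomial in w, s, x:
δQ/Q = √((δw/w)² + (-2·δs/s)² + (3·δx/x)²) = √(0.00106 + 0.0181 + 0.0828) = 0.319
Q = 42000, so δQ = 0.319 × 42000 = 13400.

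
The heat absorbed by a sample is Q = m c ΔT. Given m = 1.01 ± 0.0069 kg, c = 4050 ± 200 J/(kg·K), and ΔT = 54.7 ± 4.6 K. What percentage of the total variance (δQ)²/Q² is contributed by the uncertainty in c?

(δQ/Q)² = (1·δm/m)² + (1·δc/c)² + (1·δΔT/ΔT)²
  m term: (1×0.00683)² = 4.67e-05
  c term: (1×0.0494)² = 0.00244
  ΔT term: (1×0.0841)² = 0.00707
Total = 0.00956. Share from c = 0.00244/0.00956 = 0.255.

25.5%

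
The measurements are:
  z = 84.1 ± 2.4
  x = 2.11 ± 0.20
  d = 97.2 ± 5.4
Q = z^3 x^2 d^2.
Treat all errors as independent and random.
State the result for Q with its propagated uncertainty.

Products/powers → add relative errors in quadrature, weighted by exponent:
  (3·δz/z)² = (3×0.0285)² = 0.00733;  (2·δx/x)² = (2×0.0948)² = 0.0359;  (2·δd/d)² = (2×0.0556)² = 0.0123
δQ/Q = √(0.0556) = 0.236
Q = 2.5e+10, so δQ = 0.236 × 2.5e+10 = 5.9e+09.

(2.50 ± 0.590) × 10^10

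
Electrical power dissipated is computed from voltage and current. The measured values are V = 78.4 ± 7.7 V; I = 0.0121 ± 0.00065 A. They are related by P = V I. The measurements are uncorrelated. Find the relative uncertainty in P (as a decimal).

0.112

P is a product of powers, so relative uncertainties combine in quadrature:
  (1·δV/V)² = (1×0.0982)² = 0.00965;  (1·δI/I)² = (1×0.0537)² = 0.00289
δP/P = √(0.0125) = 0.112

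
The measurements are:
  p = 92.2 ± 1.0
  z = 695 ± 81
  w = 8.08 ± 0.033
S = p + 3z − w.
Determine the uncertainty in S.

243

Sums and differences: (δS)² = Σ (cᵢ δxᵢ)².
  (δp)² = 1.00;  (3·δz)² = 59000;  (δw)² = 0.00109
δS = √(59100) = 243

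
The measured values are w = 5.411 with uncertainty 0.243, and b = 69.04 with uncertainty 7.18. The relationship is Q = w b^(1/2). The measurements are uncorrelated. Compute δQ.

3.09

For a monomial Q ∝ w, b^(1/2), fractional errors add in quadrature:
  (1·δw/w)² = (1×0.0449)² = 0.00202;  (½·δb/b)² = (0.5×0.104)² = 0.00270
δQ/Q = √(0.00472) = 0.0687
Q = 44.96, so δQ = 0.0687 × 44.96 = 3.09.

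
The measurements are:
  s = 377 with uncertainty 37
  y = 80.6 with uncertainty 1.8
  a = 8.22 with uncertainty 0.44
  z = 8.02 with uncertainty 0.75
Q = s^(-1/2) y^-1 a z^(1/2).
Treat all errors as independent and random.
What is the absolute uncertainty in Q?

0.00133

Each factor contributes (exponent × relative error)² to (δQ/Q)²:
  (−½·δs/s)² = (-0.5×0.0981)² = 0.00241;  (-1·δy/y)² = (-1×0.0223)² = 0.000499;  (1·δa/a)² = (1×0.0535)² = 0.00287;  (½·δz/z)² = (0.5×0.0935)² = 0.00219
δQ/Q = √(0.00796) = 0.0892
Q = 0.0149, so δQ = 0.0892 × 0.0149 = 0.00133.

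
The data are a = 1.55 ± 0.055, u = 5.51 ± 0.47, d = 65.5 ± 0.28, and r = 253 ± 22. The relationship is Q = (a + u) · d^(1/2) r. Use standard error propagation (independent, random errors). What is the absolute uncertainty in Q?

Let w = a + u = 7.06. δw = √(δa² + δu²) = √(0.00302 + 0.221) = 0.473, so δw/w = 0.0670.
Q is then a monomial in w, d, r:
δQ/Q = √((δw/w)² + (½·δd/d)² + (1·δr/r)²) = √(0.00449 + 4.57e-06 + 0.00756) = 0.110
Q = 14500, so δQ = 0.110 × 14500 = 1590.

1590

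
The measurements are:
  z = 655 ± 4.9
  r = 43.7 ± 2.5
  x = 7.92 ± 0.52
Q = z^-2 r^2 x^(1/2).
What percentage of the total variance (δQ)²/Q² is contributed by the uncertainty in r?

(δQ/Q)² = (-2·δz/z)² + (2·δr/r)² + (½·δx/x)²
  z term: (-2×0.00748)² = 0.000224
  r term: (2×0.0572)² = 0.0131
  x term: (0.5×0.0657)² = 0.00108
Total = 0.0144. Share from r = 0.0131/0.0144 = 0.910.

91.0%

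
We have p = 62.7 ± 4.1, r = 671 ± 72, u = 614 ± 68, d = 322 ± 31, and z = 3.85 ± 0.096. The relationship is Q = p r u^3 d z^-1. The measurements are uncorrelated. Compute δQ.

3e+14

For a monomial Q ∝ p, r, u^3, d, z^-1, fractional errors add in quadrature:
  (1·δp/p)² = (1×0.0654)² = 0.00428;  (1·δr/r)² = (1×0.107)² = 0.0115;  (3·δu/u)² = (3×0.111)² = 0.110;  (1·δd/d)² = (1×0.0963)² = 0.00927;  (-1·δz/z)² = (-1×0.0249)² = 0.000622
δQ/Q = √(0.136) = 0.369
Q = 8.14e+14, so δQ = 0.369 × 8.14e+14 = 3e+14.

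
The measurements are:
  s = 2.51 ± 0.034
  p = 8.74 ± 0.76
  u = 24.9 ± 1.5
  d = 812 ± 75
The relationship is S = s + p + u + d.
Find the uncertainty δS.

75.0

S is a linear combination, so absolute uncertainties add in quadrature:
  (δs)² = 0.00116;  (δp)² = 0.578;  (δu)² = 2.25;  (δd)² = 5620
δS = √(5630) = 75.0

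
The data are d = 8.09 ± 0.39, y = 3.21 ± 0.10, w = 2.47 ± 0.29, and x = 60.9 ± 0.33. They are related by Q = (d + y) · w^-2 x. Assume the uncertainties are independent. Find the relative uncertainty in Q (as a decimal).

Let u = d + y = 11.3. δu = √(δd² + δy²) = √(0.152 + 0.0100) = 0.403, so δu/u = 0.0356.
Q is then a monomial in u, w, x:
δQ/Q = √((δu/u)² + (-2·δw/w)² + (1·δx/x)²) = √(0.00127 + 0.0551 + 2.94e-05) = 0.238

0.238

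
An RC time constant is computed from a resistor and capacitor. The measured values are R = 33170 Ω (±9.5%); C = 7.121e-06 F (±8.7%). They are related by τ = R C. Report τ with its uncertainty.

0.2362 ± 0.0304 s

Relative error in a monomial: (δτ/τ)² = Σ (nᵢ · δxᵢ/xᵢ)².
  (1·δR/R)² = (1×0.0950)² = 0.00903;  (1·δC/C)² = (1×0.0870)² = 0.00757
δτ/τ = √(0.0166) = 0.129
τ = 0.2362 s, so δτ = 0.129 × 0.2362 = 0.0304 s.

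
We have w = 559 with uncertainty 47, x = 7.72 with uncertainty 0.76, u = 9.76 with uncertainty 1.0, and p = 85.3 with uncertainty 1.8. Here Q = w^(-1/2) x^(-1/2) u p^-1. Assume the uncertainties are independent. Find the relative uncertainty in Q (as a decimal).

Each factor contributes (exponent × relative error)² to (δQ/Q)²:
  (−½·δw/w)² = (-0.5×0.0841)² = 0.00177;  (−½·δx/x)² = (-0.5×0.0984)² = 0.00242;  (1·δu/u)² = (1×0.102)² = 0.0105;  (-1·δp/p)² = (-1×0.0211)² = 0.000445
δQ/Q = √(0.0151) = 0.123

0.123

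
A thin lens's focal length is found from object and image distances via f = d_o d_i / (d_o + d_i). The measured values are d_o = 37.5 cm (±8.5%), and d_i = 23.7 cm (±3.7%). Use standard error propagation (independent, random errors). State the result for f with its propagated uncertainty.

14.5 ± 0.580 cm

∂f/∂d_o = (d_i/(d_o+d_i))² = 0.150;  ∂f/∂d_i = (d_o/(d_o+d_i))² = 0.375
δf = √((∂f/∂d_o · δd_o)² + (∂f/∂d_i · δd_i)²) = √(0.229 + 0.108) = 0.580 cm
f = 14.5 cm.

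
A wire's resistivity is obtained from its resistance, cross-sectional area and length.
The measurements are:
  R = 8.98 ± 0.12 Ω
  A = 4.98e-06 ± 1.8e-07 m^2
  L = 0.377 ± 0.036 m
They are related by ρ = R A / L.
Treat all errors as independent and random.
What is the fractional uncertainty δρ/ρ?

For a monomial ρ ∝ R, A, L^-1, fractional errors add in quadrature:
  (1·δR/R)² = (1×0.0134)² = 0.000179;  (1·δA/A)² = (1×0.0361)² = 0.00131;  (-1·δL/L)² = (-1×0.0955)² = 0.00912
δρ/ρ = √(0.0106) = 0.103

0.103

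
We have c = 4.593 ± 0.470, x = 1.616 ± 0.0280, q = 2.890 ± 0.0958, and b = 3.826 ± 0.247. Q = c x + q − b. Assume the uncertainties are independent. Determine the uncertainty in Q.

Let p = c·x = 7.422. δp/p = √((1·δc/c)² + (1·δx/x)²) = √(0.0105 + 0.000300) = 0.104, so δp = 0.770.
Q = p + q − b: δQ = √(δp² + δq² + δb²) = √(0.593 + 0.00918 + 0.0610) = 0.815

0.815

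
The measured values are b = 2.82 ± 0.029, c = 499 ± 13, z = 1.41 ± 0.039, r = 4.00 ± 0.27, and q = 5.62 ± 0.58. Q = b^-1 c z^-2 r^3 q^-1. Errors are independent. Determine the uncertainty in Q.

239

Since Q is a product/quotient, work with relative uncertainties:
  (-1·δb/b)² = (-1×0.0103)² = 0.000106;  (1·δc/c)² = (1×0.0261)² = 0.000679;  (-2·δz/z)² = (-2×0.0277)² = 0.00306;  (3·δr/r)² = (3×0.0675)² = 0.0410;  (-1·δq/q)² = (-1×0.103)² = 0.0107
δQ/Q = √(0.0555) = 0.236
Q = 1010, so δQ = 0.236 × 1010 = 239.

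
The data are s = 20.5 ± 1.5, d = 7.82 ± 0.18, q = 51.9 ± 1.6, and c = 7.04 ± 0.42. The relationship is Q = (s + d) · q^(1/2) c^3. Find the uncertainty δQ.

Let u = s + d = 28.3. δu = √(δs² + δd²) = √(2.25 + 0.0324) = 1.51, so δu/u = 0.0533.
Q is then a monomial in u, q, c:
δQ/Q = √((δu/u)² + (½·δq/q)² + (3·δc/c)²) = √(0.00285 + 0.000238 + 0.0320) = 0.187
Q = 71200, so δQ = 0.187 × 71200 = 13300.

13300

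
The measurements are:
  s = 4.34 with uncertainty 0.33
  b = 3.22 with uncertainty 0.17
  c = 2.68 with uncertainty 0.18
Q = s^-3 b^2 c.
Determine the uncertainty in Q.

Q is a product of powers, so relative uncertainties combine in quadrature:
  (-3·δs/s)² = (-3×0.0760)² = 0.0520;  (2·δb/b)² = (2×0.0528)² = 0.0111;  (1·δc/c)² = (1×0.0672)² = 0.00451
δQ/Q = √(0.0677) = 0.260
Q = 0.340, so δQ = 0.260 × 0.340 = 0.0884.

0.0884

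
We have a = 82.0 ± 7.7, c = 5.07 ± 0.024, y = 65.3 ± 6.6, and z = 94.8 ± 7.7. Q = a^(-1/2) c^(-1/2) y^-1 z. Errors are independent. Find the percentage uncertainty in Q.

13.8%

Each factor contributes (exponent × relative error)² to (δQ/Q)²:
  (−½·δa/a)² = (-0.5×0.0939)² = 0.00220;  (−½·δc/c)² = (-0.5×0.00473)² = 5.6e-06;  (-1·δy/y)² = (-1×0.101)² = 0.0102;  (1·δz/z)² = (1×0.0812)² = 0.00660
δQ/Q = √(0.0190) = 0.138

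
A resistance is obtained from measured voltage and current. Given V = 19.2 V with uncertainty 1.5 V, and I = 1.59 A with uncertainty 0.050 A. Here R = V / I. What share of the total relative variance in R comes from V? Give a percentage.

(δR/R)² = (1·δV/V)² + (-1·δI/I)²
  V term: (1×0.0781)² = 0.00610
  I term: (-1×0.0314)² = 0.000989
Total = 0.00709. Share from V = 0.00610/0.00709 = 0.861.

86.1%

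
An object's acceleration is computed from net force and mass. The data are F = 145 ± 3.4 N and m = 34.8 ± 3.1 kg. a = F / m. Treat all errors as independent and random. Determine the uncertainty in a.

0.384 m/s^2

Each factor contributes (exponent × relative error)² to (δa/a)²:
  (1·δF/F)² = (1×0.0234)² = 0.000550;  (-1·δm/m)² = (-1×0.0891)² = 0.00794
δa/a = √(0.00849) = 0.0921
a = 4.17 m/s^2, so δa = 0.0921 × 4.17 = 0.384 m/s^2.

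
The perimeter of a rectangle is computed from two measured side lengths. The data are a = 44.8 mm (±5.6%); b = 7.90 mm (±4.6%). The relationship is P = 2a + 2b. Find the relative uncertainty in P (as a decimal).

0.0481

For a sum/difference, combine absolute errors in quadrature:
  (2·δa)² = 25.2;  (2·δb)² = 0.528
δP = √(25.7) = 5.07 mm
P = 105 mm, so δP/P = 5.07/105 = 0.0481.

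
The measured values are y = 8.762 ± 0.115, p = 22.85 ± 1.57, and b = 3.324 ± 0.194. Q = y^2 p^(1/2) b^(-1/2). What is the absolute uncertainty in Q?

Q is a product of powers, so relative uncertainties combine in quadrature:
  (2·δy/y)² = (2×0.0131)² = 0.000689;  (½·δp/p)² = (0.5×0.0687)² = 0.00118;  (−½·δb/b)² = (-0.5×0.0584)² = 0.000852
δQ/Q = √(0.00272) = 0.0522
Q = 201.3, so δQ = 0.0522 × 201.3 = 10.5.

10.5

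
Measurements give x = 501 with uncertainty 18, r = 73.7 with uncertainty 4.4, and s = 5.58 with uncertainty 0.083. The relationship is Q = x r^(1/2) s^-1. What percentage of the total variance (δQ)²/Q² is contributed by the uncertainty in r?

37.1%

(δQ/Q)² = (1·δx/x)² + (½·δr/r)² + (-1·δs/s)²
  x term: (1×0.0359)² = 0.00129
  r term: (0.5×0.0597)² = 0.000891
  s term: (-1×0.0149)² = 0.000221
Total = 0.00240. Share from r = 0.000891/0.00240 = 0.371.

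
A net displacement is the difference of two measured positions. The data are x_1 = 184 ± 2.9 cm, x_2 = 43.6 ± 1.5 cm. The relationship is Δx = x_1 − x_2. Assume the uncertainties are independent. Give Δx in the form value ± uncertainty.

Δx is a linear combination, so absolute uncertainties add in quadrature:
  (δx_1)² = 8.41;  (δx_2)² = 2.25
δΔx = √(10.7) = 3.26 cm
Δx = 140 cm.

140 ± 3.26 cm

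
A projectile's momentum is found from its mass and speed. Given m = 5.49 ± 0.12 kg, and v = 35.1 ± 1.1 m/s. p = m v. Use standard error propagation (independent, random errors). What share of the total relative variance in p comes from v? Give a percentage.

(δp/p)² = (1·δm/m)² + (1·δv/v)²
  m term: (1×0.0219)² = 0.000478
  v term: (1×0.0313)² = 0.000982
Total = 0.00146. Share from v = 0.000982/0.00146 = 0.673.

67.3%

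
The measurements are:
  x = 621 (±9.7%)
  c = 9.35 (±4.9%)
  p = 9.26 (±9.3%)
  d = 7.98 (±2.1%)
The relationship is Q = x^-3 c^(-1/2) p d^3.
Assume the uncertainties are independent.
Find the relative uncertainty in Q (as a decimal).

0.313

Since Q is a product/quotient, work with relative uncertainties:
  (-3·δx/x)² = (-3×0.0970)² = 0.0847;  (−½·δc/c)² = (-0.5×0.0490)² = 0.000600;  (1·δp/p)² = (1×0.0930)² = 0.00865;  (3·δd/d)² = (3×0.0210)² = 0.00397
δQ/Q = √(0.0979) = 0.313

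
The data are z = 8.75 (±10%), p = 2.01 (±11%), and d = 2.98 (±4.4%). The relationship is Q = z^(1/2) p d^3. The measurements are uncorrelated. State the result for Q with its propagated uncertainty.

Each factor contributes (exponent × relative error)² to (δQ/Q)²:
  (½·δz/z)² = (0.5×0.100)² = 0.00250;  (1·δp/p)² = (1×0.110)² = 0.0121;  (3·δd/d)² = (3×0.0440)² = 0.0174
δQ/Q = √(0.0320) = 0.179
Q = 157, so δQ = 0.179 × 157 = 28.2.

157 ± 28.2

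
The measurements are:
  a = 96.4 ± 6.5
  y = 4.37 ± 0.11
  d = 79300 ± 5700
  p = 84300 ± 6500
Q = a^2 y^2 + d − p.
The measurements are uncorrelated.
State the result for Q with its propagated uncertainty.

(1.72 ± 0.270) × 10^5

Let w = a^2·y^2 = 1.77e+05. δw/w = √((2·δa/a)² + (2·δy/y)²) = √(0.0182 + 0.00253) = 0.144, so δw = 25500.
Q = w + d − p: δQ = √(δw² + δd² + δp²) = √(6.53e+08 + 3.25e+07 + 4.22e+07) = 27000
Q = 1.72e+05.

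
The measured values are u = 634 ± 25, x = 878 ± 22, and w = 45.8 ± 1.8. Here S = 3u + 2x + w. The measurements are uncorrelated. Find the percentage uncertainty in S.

2.35%

Sums and differences: (δS)² = Σ (cᵢ δxᵢ)².
  (3·δu)² = 5620;  (2·δx)² = 1940;  (δw)² = 3.24
δS = √(7560) = 87.0
S = 3700, so δS/S = 87.0/3700 = 0.0235.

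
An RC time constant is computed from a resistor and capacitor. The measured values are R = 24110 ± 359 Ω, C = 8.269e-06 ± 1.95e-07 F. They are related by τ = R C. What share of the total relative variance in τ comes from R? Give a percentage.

28.5%

(δτ/τ)² = (1·δR/R)² + (1·δC/C)²
  R term: (1×0.0149)² = 0.000222
  C term: (1×0.0236)² = 0.000556
Total = 0.000778. Share from R = 0.000222/0.000778 = 0.285.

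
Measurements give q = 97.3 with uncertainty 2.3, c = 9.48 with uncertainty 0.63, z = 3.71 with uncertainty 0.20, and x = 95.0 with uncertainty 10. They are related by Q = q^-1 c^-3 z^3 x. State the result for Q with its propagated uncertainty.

Relative error in a monomial: (δQ/Q)² = Σ (nᵢ · δxᵢ/xᵢ)².
  (-1·δq/q)² = (-1×0.0236)² = 0.000559;  (-3·δc/c)² = (-3×0.0665)² = 0.0397;  (3·δz/z)² = (3×0.0539)² = 0.0262;  (1·δx/x)² = (1×0.105)² = 0.0111
δQ/Q = √(0.0775) = 0.278
Q = 0.0585, so δQ = 0.278 × 0.0585 = 0.0163.

0.0585 ± 0.0163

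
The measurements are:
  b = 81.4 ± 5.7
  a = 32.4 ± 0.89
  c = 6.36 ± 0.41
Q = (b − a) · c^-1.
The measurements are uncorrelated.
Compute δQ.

Let u = b − a = 49.0. δu = √(δb² + δa²) = √(32.5 + 0.792) = 5.77, so δu/u = 0.118.
Q is then a monomial in u, c:
δQ/Q = √((δu/u)² + (-1·δc/c)²) = √(0.0139 + 0.00416) = 0.134
Q = 7.70, so δQ = 0.134 × 7.70 = 1.03.

1.03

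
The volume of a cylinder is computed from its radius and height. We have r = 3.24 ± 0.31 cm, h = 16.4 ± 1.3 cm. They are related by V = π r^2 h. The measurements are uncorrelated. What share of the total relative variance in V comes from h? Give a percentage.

(δV/V)² = (2·δr/r)² + (1·δh/h)²
  r term: (2×0.0957)² = 0.0366
  h term: (1×0.0793)² = 0.00628
Total = 0.0429. Share from h = 0.00628/0.0429 = 0.146.

14.6%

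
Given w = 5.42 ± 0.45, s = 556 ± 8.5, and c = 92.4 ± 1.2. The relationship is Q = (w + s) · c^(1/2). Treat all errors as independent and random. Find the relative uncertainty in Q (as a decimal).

Let u = w + s = 561. δu = √(δw² + δs²) = √(0.203 + 72.2) = 8.51, so δu/u = 0.0152.
Q is then a monomial in u, c:
δQ/Q = √((δu/u)² + (½·δc/c)²) = √(0.000230 + 4.22e-05) = 0.0165

0.0165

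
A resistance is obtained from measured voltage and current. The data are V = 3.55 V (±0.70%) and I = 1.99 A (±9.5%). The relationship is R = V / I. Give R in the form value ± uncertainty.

1.78 ± 0.170 Ω

R is a product of powers, so relative uncertainties combine in quadrature:
  (1·δV/V)² = (1×0.00700)² = 4.9e-05;  (-1·δI/I)² = (-1×0.0950)² = 0.00903
δR/R = √(0.00907) = 0.0953
R = 1.78 Ω, so δR = 0.0953 × 1.78 = 0.170 Ω.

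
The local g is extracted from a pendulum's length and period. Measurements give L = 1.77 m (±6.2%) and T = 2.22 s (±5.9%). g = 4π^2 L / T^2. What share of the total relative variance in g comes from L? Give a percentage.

21.6%

(δg/g)² = (1·δL/L)² + (-2·δT/T)²
  L term: (1×0.0620)² = 0.00384
  T term: (-2×0.0590)² = 0.0139
Total = 0.0178. Share from L = 0.00384/0.0178 = 0.216.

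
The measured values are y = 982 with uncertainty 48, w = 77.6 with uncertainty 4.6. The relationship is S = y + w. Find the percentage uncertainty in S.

S is a linear combination, so absolute uncertainties add in quadrature:
  (δy)² = 2300;  (δw)² = 21.2
δS = √(2330) = 48.2
S = 1060, so δS/S = 48.2/1060 = 0.0455.

4.55%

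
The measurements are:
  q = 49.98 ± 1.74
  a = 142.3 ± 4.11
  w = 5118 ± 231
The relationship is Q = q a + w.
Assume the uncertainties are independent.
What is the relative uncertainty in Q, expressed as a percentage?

3.24%

Let p = q·a = 7112. δp/p = √((1·δq/q)² + (1·δa/a)²) = √(0.00121 + 0.000834) = 0.0452, so δp = 322.
Q = p + w: δQ = √(δp² + δw²) = √(1.04e+05 + 53400) = 396
Q = 12230, so δQ/Q = 396/12230 = 0.0324.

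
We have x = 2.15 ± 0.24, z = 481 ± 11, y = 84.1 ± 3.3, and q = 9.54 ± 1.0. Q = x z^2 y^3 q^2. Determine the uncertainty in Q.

7.24e+12

Relative error in a monomial: (δQ/Q)² = Σ (nᵢ · δxᵢ/xᵢ)².
  (1·δx/x)² = (1×0.112)² = 0.0125;  (2·δz/z)² = (2×0.0229)² = 0.00209;  (3·δy/y)² = (3×0.0392)² = 0.0139;  (2·δq/q)² = (2×0.105)² = 0.0440
δQ/Q = √(0.0724) = 0.269
Q = 2.69e+13, so δQ = 0.269 × 2.69e+13 = 7.24e+12.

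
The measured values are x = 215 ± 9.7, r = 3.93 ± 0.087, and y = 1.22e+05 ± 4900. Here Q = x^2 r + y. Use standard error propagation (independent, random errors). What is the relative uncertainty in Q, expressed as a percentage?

5.79%

Let p = x^2·r = 1.82e+05. δp/p = √((2·δx/x)² + (1·δr/r)²) = √(0.00814 + 0.000490) = 0.0929, so δp = 16900.
Q = p + y: δQ = √(δp² + δy²) = √(2.85e+08 + 2.4e+07) = 17600
Q = 3.04e+05, so δQ/Q = 17600/3.04e+05 = 0.0579.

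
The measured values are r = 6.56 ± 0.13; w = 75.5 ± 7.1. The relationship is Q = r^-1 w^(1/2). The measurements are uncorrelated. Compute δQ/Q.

0.0510

For a monomial Q ∝ r^-1, w^(1/2), fractional errors add in quadrature:
  (-1·δr/r)² = (-1×0.0198)² = 0.000393;  (½·δw/w)² = (0.5×0.0940)² = 0.00221
δQ/Q = √(0.00260) = 0.0510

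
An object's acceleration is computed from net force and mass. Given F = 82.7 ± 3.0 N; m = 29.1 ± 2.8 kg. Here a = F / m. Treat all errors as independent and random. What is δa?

0.292 m/s^2

Relative error in a monomial: (δa/a)² = Σ (nᵢ · δxᵢ/xᵢ)².
  (1·δF/F)² = (1×0.0363)² = 0.00132;  (-1·δm/m)² = (-1×0.0962)² = 0.00926
δa/a = √(0.0106) = 0.103
a = 2.84 m/s^2, so δa = 0.103 × 2.84 = 0.292 m/s^2.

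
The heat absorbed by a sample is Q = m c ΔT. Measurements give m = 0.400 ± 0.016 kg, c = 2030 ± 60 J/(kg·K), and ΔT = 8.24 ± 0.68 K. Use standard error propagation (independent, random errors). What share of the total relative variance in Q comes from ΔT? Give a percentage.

73.4%

(δQ/Q)² = (1·δm/m)² + (1·δc/c)² + (1·δΔT/ΔT)²
  m term: (1×0.0400)² = 0.00160
  c term: (1×0.0296)² = 0.000874
  ΔT term: (1×0.0825)² = 0.00681
Total = 0.00928. Share from ΔT = 0.00681/0.00928 = 0.734.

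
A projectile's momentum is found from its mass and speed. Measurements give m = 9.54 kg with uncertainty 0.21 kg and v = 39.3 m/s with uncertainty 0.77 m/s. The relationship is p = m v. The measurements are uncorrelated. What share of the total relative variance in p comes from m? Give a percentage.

55.8%

(δp/p)² = (1·δm/m)² + (1·δv/v)²
  m term: (1×0.0220)² = 0.000485
  v term: (1×0.0196)² = 0.000384
Total = 0.000868. Share from m = 0.000485/0.000868 = 0.558.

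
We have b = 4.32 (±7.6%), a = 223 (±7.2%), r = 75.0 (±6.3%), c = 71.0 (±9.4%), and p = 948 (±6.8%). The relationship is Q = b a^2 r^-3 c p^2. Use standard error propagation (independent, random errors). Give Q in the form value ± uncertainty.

Relative error in a monomial: (δQ/Q)² = Σ (nᵢ · δxᵢ/xᵢ)².
  (1·δb/b)² = (1×0.0760)² = 0.00578;  (2·δa/a)² = (2×0.0720)² = 0.0207;  (-3·δr/r)² = (-3×0.0630)² = 0.0357;  (1·δc/c)² = (1×0.0940)² = 0.00884;  (2·δp/p)² = (2×0.0680)² = 0.0185
δQ/Q = √(0.0896) = 0.299
Q = 3.25e+07, so δQ = 0.299 × 3.25e+07 = 9.72e+06.

(3.25 ± 0.972) × 10^7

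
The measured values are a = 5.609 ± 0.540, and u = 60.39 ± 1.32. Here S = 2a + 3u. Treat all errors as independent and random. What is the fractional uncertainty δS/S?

0.0213

S is a linear combination, so absolute uncertainties add in quadrature:
  (2·δa)² = 1.17;  (3·δu)² = 15.7
δS = √(16.8) = 4.10
S = 192.4, so δS/S = 4.10/192.4 = 0.0213.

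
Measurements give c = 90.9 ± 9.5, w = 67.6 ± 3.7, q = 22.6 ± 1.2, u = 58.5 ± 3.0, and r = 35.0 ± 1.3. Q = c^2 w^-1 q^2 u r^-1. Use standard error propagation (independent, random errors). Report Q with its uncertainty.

Each factor contributes (exponent × relative error)² to (δQ/Q)²:
  (2·δc/c)² = (2×0.105)² = 0.0437;  (-1·δw/w)² = (-1×0.0547)² = 0.00300;  (2·δq/q)² = (2×0.0531)² = 0.0113;  (1·δu/u)² = (1×0.0513)² = 0.00263;  (-1·δr/r)² = (-1×0.0371)² = 0.00138
δQ/Q = √(0.0620) = 0.249
Q = 1.04e+05, so δQ = 0.249 × 1.04e+05 = 26000.

(1.04 ± 0.260) × 10^5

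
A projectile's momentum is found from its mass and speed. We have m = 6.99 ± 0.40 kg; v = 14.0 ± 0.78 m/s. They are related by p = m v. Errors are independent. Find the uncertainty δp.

Products/powers → add relative errors in quadrature, weighted by exponent:
  (1·δm/m)² = (1×0.0572)² = 0.00327;  (1·δv/v)² = (1×0.0557)² = 0.00310
δp/p = √(0.00638) = 0.0799
p = 97.9 kg·m/s, so δp = 0.0799 × 97.9 = 7.82 kg·m/s.

7.82 kg·m/s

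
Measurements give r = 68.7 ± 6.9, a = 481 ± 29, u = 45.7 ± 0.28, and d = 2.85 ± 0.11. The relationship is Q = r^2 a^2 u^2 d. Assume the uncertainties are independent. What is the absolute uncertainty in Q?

1.55e+12

For a monomial Q ∝ r^2, a^2, u^2, d, fractional errors add in quadrature:
  (2·δr/r)² = (2×0.100)² = 0.0404;  (2·δa/a)² = (2×0.0603)² = 0.0145;  (2·δu/u)² = (2×0.00613)² = 0.000150;  (1·δd/d)² = (1×0.0386)² = 0.00149
δQ/Q = √(0.0565) = 0.238
Q = 6.5e+12, so δQ = 0.238 × 6.5e+12 = 1.55e+12.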